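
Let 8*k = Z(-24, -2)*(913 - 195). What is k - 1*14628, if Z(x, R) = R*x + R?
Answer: -20999/2 ≈ -10500.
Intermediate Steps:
Z(x, R) = R + R*x
k = 8257/2 (k = ((-2*(1 - 24))*(913 - 195))/8 = (-2*(-23)*718)/8 = (46*718)/8 = (⅛)*33028 = 8257/2 ≈ 4128.5)
k - 1*14628 = 8257/2 - 1*14628 = 8257/2 - 14628 = -20999/2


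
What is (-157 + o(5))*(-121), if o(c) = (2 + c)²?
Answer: 13068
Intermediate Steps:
(-157 + o(5))*(-121) = (-157 + (2 + 5)²)*(-121) = (-157 + 7²)*(-121) = (-157 + 49)*(-121) = -108*(-121) = 13068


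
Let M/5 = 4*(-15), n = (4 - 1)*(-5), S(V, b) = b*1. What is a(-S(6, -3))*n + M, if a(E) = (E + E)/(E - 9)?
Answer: -285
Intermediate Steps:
S(V, b) = b
n = -15 (n = 3*(-5) = -15)
a(E) = 2*E/(-9 + E) (a(E) = (2*E)/(-9 + E) = 2*E/(-9 + E))
M = -300 (M = 5*(4*(-15)) = 5*(-60) = -300)
a(-S(6, -3))*n + M = (2*(-1*(-3))/(-9 - 1*(-3)))*(-15) - 300 = (2*3/(-9 + 3))*(-15) - 300 = (2*3/(-6))*(-15) - 300 = (2*3*(-1/6))*(-15) - 300 = -1*(-15) - 300 = 15 - 300 = -285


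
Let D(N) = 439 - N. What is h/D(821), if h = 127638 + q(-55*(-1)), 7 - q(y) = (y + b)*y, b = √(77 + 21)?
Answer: -62310/191 + 385*√2/382 ≈ -324.81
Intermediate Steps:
b = 7*√2 (b = √98 = 7*√2 ≈ 9.8995)
q(y) = 7 - y*(y + 7*√2) (q(y) = 7 - (y + 7*√2)*y = 7 - y*(y + 7*√2))
h = 124620 - 385*√2 (h = 127638 + (7 - (-55*(-1))² - 7*(-55*(-1))*√2) = 127638 + (7 - 1*55² - 7*55*√2) = 127638 + (7 - 1*3025 - 385*√2) = 127638 + (7 - 3025 - 385*√2) = 127638 + (-3018 - 385*√2) = 124620 - 385*√2 ≈ 1.2408e+5)
h/D(821) = (124620 - 385*√2)/(439 - 1*821) = (124620 - 385*√2)/(439 - 821) = (124620 - 385*√2)/(-382) = (124620 - 385*√2)*(-1/382) = -62310/191 + 385*√2/382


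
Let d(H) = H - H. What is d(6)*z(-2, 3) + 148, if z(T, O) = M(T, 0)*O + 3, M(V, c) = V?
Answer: 148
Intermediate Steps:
z(T, O) = 3 + O*T (z(T, O) = T*O + 3 = O*T + 3 = 3 + O*T)
d(H) = 0
d(6)*z(-2, 3) + 148 = 0*(3 + 3*(-2)) + 148 = 0*(3 - 6) + 148 = 0*(-3) + 148 = 0 + 148 = 148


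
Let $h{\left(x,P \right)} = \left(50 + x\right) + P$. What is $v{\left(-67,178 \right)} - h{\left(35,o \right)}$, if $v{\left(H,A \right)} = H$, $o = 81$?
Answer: $-233$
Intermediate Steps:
$h{\left(x,P \right)} = 50 + P + x$
$v{\left(-67,178 \right)} - h{\left(35,o \right)} = -67 - \left(50 + 81 + 35\right) = -67 - 166 = -233$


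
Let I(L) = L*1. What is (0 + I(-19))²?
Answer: 361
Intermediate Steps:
I(L) = L
(0 + I(-19))² = (0 - 19)² = (-19)² = 361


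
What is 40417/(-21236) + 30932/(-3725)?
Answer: -807425277/79104100 ≈ -10.207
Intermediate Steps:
40417/(-21236) + 30932/(-3725) = 40417*(-1/21236) + 30932*(-1/3725) = -40417/21236 - 30932/3725 = -807425277/79104100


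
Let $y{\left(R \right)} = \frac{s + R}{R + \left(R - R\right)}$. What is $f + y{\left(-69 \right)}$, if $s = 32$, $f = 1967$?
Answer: $\frac{135760}{69} \approx 1967.5$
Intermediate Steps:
$y{\left(R \right)} = \frac{32 + R}{R}$ ($y{\left(R \right)} = \frac{32 + R}{R + \left(R - R\right)} = \frac{32 + R}{R + 0} = \frac{32 + R}{R}$)
$f + y{\left(-69 \right)} = 1967 + \frac{32 - 69}{-69} = 1967 - - \frac{37}{69} = 1967 + \frac{37}{69} = \frac{135760}{69}$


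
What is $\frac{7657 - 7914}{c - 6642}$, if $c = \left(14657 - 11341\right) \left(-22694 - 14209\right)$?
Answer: $\frac{257}{122376990} \approx 2.1001 \cdot 10^{-6}$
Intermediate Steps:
$c = -122370348$ ($c = 3316 \left(-36903\right) = -122370348$)
$\frac{7657 - 7914}{c - 6642} = \frac{7657 - 7914}{-122370348 - 6642} = - \frac{257}{-122376990} = \left(-257\right) \left(- \frac{1}{122376990}\right) = \frac{257}{122376990}$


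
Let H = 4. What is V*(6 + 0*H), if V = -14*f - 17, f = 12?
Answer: -1110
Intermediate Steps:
V = -185 (V = -14*12 - 17 = -168 - 17 = -185)
V*(6 + 0*H) = -185*(6 + 0*4) = -185*(6 + 0) = -185*6 = -1110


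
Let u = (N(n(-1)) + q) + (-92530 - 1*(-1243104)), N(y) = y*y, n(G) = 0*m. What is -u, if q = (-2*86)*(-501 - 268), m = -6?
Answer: -1282842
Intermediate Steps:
n(G) = 0 (n(G) = 0*(-6) = 0)
N(y) = y**2
q = 132268 (q = -172*(-769) = 132268)
u = 1282842 (u = (0**2 + 132268) + (-92530 - 1*(-1243104)) = (0 + 132268) + (-92530 + 1243104) = 132268 + 1150574 = 1282842)
-u = -1*1282842 = -1282842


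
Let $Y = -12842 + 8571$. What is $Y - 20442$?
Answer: $-24713$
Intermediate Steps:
$Y = -4271$
$Y - 20442 = -4271 - 20442 = -24713$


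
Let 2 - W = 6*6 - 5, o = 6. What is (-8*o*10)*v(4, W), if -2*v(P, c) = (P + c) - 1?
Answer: -6240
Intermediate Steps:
W = -29 (W = 2 - (6*6 - 5) = 2 - (36 - 5) = 2 - 1*31 = 2 - 31 = -29)
v(P, c) = ½ - P/2 - c/2 (v(P, c) = -((P + c) - 1)/2 = -(-1 + P + c)/2 = ½ - P/2 - c/2)
(-8*o*10)*v(4, W) = (-8*6*10)*(½ - ½*4 - ½*(-29)) = (-48*10)*(½ - 2 + 29/2) = -480*13 = -6240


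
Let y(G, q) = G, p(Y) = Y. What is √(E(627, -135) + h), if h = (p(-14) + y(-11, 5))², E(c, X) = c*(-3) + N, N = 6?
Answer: 25*I*√2 ≈ 35.355*I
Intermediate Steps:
E(c, X) = 6 - 3*c (E(c, X) = c*(-3) + 6 = -3*c + 6 = 6 - 3*c)
h = 625 (h = (-14 - 11)² = (-25)² = 625)
√(E(627, -135) + h) = √((6 - 3*627) + 625) = √((6 - 1881) + 625) = √(-1875 + 625) = √(-1250) = 25*I*√2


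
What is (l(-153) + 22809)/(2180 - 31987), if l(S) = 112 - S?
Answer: -23074/29807 ≈ -0.77411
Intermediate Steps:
(l(-153) + 22809)/(2180 - 31987) = ((112 - 1*(-153)) + 22809)/(2180 - 31987) = ((112 + 153) + 22809)/(-29807) = (265 + 22809)*(-1/29807) = 23074*(-1/29807) = -23074/29807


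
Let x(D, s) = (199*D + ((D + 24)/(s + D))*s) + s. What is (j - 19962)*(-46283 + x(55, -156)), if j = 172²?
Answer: -34375268540/101 ≈ -3.4035e+8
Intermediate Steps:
j = 29584
x(D, s) = s + 199*D + s*(24 + D)/(D + s) (x(D, s) = (199*D + ((24 + D)/(D + s))*s) + s = (199*D + s*(24 + D)/(D + s)) + s = s + 199*D + s*(24 + D)/(D + s))
(j - 19962)*(-46283 + x(55, -156)) = (29584 - 19962)*(-46283 + ((-156)² + 24*(-156) + 199*55² + 201*55*(-156))/(55 - 156)) = 9622*(-46283 + (24336 - 3744 + 199*3025 - 1724580)/(-101)) = 9622*(-46283 - (24336 - 3744 + 601975 - 1724580)/101) = 9622*(-46283 - 1/101*(-1102013)) = 9622*(-46283 + 1102013/101) = 9622*(-3572570/101) = -34375268540/101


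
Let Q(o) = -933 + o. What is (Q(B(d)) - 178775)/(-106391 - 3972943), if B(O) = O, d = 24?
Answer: 89842/2039667 ≈ 0.044047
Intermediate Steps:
(Q(B(d)) - 178775)/(-106391 - 3972943) = ((-933 + 24) - 178775)/(-106391 - 3972943) = (-909 - 178775)/(-4079334) = -179684*(-1/4079334) = 89842/2039667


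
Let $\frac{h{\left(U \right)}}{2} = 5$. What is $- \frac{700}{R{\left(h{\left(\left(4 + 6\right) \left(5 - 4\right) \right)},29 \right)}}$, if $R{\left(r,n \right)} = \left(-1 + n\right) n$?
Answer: $- \frac{25}{29} \approx -0.86207$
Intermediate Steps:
$h{\left(U \right)} = 10$ ($h{\left(U \right)} = 2 \cdot 5 = 10$)
$R{\left(r,n \right)} = n \left(-1 + n\right)$
$- \frac{700}{R{\left(h{\left(\left(4 + 6\right) \left(5 - 4\right) \right)},29 \right)}} = - \frac{700}{29 \left(-1 + 29\right)} = - \frac{700}{29 \cdot 28} = - \frac{700}{812} = \left(-700\right) \frac{1}{812} = - \frac{25}{29}$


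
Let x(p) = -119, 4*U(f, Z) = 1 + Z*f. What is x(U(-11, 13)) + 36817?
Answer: 36698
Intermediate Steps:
U(f, Z) = ¼ + Z*f/4 (U(f, Z) = (1 + Z*f)/4 = ¼ + Z*f/4)
x(U(-11, 13)) + 36817 = -119 + 36817 = 36698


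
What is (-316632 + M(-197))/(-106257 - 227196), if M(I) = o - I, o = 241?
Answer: 105398/111151 ≈ 0.94824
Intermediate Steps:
M(I) = 241 - I
(-316632 + M(-197))/(-106257 - 227196) = (-316632 + (241 - 1*(-197)))/(-106257 - 227196) = (-316632 + (241 + 197))/(-333453) = (-316632 + 438)*(-1/333453) = -316194*(-1/333453) = 105398/111151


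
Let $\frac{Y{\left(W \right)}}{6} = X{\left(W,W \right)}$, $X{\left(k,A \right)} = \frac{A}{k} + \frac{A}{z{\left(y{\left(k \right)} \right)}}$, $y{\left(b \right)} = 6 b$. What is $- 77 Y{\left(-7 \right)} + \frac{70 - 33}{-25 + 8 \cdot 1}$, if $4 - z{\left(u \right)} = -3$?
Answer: $- \frac{37}{17} \approx -2.1765$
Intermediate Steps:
$z{\left(u \right)} = 7$ ($z{\left(u \right)} = 4 - -3 = 4 + 3 = 7$)
$X{\left(k,A \right)} = \frac{A}{7} + \frac{A}{k}$ ($X{\left(k,A \right)} = \frac{A}{k} + \frac{A}{7} = \frac{A}{7} + \frac{A}{k}$)
$Y{\left(W \right)} = 6 + \frac{6 W}{7}$ ($Y{\left(W \right)} = 6 \left(\frac{W}{7} + \frac{W}{W}\right) = 6 \left(\frac{W}{7} + 1\right) = 6 \left(1 + \frac{W}{7}\right) = 6 + \frac{6 W}{7}$)
$- 77 Y{\left(-7 \right)} + \frac{70 - 33}{-25 + 8 \cdot 1} = - 77 \left(6 + \frac{6}{7} \left(-7\right)\right) + \frac{70 - 33}{-25 + 8 \cdot 1} = - 77 \left(6 - 6\right) + \frac{37}{-25 + 8} = \left(-77\right) 0 + \frac{37}{-17} = 0 + 37 \left(- \frac{1}{17}\right) = 0 - \frac{37}{17} = - \frac{37}{17}$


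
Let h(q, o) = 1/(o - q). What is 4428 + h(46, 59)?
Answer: 57565/13 ≈ 4428.1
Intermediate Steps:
4428 + h(46, 59) = 4428 + 1/(59 - 1*46) = 4428 + 1/(59 - 46) = 4428 + 1/13 = 57565/13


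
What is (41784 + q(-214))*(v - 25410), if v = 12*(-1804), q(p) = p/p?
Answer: -1966318530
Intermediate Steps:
q(p) = 1
v = -21648
(41784 + q(-214))*(v - 25410) = (41784 + 1)*(-21648 - 25410) = 41785*(-47058) = -1966318530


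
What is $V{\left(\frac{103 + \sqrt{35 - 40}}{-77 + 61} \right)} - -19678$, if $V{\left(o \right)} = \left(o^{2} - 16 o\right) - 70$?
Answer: $\frac{1264155}{64} + \frac{231 i \sqrt{5}}{128} \approx 19752.0 + 4.0354 i$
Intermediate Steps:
$V{\left(o \right)} = -70 + o^{2} - 16 o$
$V{\left(\frac{103 + \sqrt{35 - 40}}{-77 + 61} \right)} - -19678 = \left(-70 + \left(\frac{103 + \sqrt{35 - 40}}{-77 + 61}\right)^{2} - 16 \frac{103 + \sqrt{35 - 40}}{-77 + 61}\right) - -19678 = \left(-70 + \left(\frac{103 + \sqrt{-5}}{-16}\right)^{2} - 16 \frac{103 + \sqrt{-5}}{-16}\right) + 19678 = \left(-70 + \left(\left(103 + i \sqrt{5}\right) \left(- \frac{1}{16}\right)\right)^{2} - 16 \left(103 + i \sqrt{5}\right) \left(- \frac{1}{16}\right)\right) + 19678 = \left(-70 + \left(- \frac{103}{16} - \frac{i \sqrt{5}}{16}\right)^{2} - 16 \left(- \frac{103}{16} - \frac{i \sqrt{5}}{16}\right)\right) + 19678 = \left(-70 + \left(- \frac{103}{16} - \frac{i \sqrt{5}}{16}\right)^{2} + \left(103 + i \sqrt{5}\right)\right) + 19678 = \left(33 + \left(- \frac{103}{16} - \frac{i \sqrt{5}}{16}\right)^{2} + i \sqrt{5}\right) + 19678 = 19711 + \left(- \frac{103}{16} - \frac{i \sqrt{5}}{16}\right)^{2} + i \sqrt{5}$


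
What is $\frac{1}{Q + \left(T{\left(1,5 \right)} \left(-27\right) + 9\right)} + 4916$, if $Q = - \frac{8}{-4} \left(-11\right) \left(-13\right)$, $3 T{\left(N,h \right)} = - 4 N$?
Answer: $\frac{1627197}{331} \approx 4916.0$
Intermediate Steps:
$T{\left(N,h \right)} = - \frac{4 N}{3}$ ($T{\left(N,h \right)} = \frac{\left(-4\right) N}{3} = - \frac{4 N}{3}$)
$Q = 286$ ($Q = \left(-8\right) \left(- \frac{1}{4}\right) \left(-11\right) \left(-13\right) = 2 \left(-11\right) \left(-13\right) = \left(-22\right) \left(-13\right) = 286$)
$\frac{1}{Q + \left(T{\left(1,5 \right)} \left(-27\right) + 9\right)} + 4916 = \frac{1}{286 + \left(\left(- \frac{4}{3}\right) 1 \left(-27\right) + 9\right)} + 4916 = \frac{1}{286 + \left(\left(- \frac{4}{3}\right) \left(-27\right) + 9\right)} + 4916 = \frac{1}{286 + \left(36 + 9\right)} + 4916 = \frac{1}{286 + 45} + 4916 = \frac{1}{331} + 4916 = \frac{1627197}{331}$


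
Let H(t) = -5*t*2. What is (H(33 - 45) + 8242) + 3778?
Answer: 12140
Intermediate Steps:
H(t) = -10*t
(H(33 - 45) + 8242) + 3778 = (-10*(33 - 45) + 8242) + 3778 = (-10*(-12) + 8242) + 3778 = (120 + 8242) + 3778 = 8362 + 3778 = 12140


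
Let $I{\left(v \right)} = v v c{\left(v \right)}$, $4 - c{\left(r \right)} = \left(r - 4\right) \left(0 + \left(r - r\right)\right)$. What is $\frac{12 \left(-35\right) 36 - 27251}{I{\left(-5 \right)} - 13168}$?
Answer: $\frac{42371}{13068} \approx 3.2423$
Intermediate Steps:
$c{\left(r \right)} = 4$ ($c{\left(r \right)} = 4 - \left(r - 4\right) \left(0 + \left(r - r\right)\right) = 4 - \left(-4 + r\right) \left(0 + 0\right) = 4 - \left(-4 + r\right) 0 = 4 - 0 = 4 + 0 = 4$)
$I{\left(v \right)} = 4 v^{2}$ ($I{\left(v \right)} = v v 4 = v^{2} \cdot 4 = 4 v^{2}$)
$\frac{12 \left(-35\right) 36 - 27251}{I{\left(-5 \right)} - 13168} = \frac{12 \left(-35\right) 36 - 27251}{4 \left(-5\right)^{2} - 13168} = \frac{\left(-420\right) 36 - 27251}{4 \cdot 25 - 13168} = \frac{-15120 - 27251}{100 - 13168} = - \frac{42371}{-13068} = \left(-42371\right) \left(- \frac{1}{13068}\right) = \frac{42371}{13068}$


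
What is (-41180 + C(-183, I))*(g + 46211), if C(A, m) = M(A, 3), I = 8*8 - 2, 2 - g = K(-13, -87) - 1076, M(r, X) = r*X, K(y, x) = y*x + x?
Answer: -1929757605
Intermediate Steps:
K(y, x) = x + x*y (K(y, x) = x*y + x = x + x*y)
M(r, X) = X*r
g = 34 (g = 2 - (-87*(1 - 13) - 1076) = 2 - (-87*(-12) - 1076) = 2 - (1044 - 1076) = 2 - 1*(-32) = 2 + 32 = 34)
I = 62 (I = 64 - 2 = 62)
C(A, m) = 3*A
(-41180 + C(-183, I))*(g + 46211) = (-41180 + 3*(-183))*(34 + 46211) = (-41180 - 549)*46245 = -41729*46245 = -1929757605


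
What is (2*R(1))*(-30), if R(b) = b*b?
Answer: -60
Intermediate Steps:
R(b) = b²
(2*R(1))*(-30) = (2*1²)*(-30) = (2*1)*(-30) = 2*(-30) = -60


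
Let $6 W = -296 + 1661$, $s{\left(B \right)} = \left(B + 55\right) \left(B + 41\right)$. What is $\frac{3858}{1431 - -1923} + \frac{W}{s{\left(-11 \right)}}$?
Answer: $\frac{390373}{295152} \approx 1.3226$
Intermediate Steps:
$s{\left(B \right)} = \left(41 + B\right) \left(55 + B\right)$ ($s{\left(B \right)} = \left(55 + B\right) \left(41 + B\right) = \left(41 + B\right) \left(55 + B\right)$)
$W = \frac{455}{2}$ ($W = \frac{-296 + 1661}{6} = \frac{1}{6} \cdot 1365 = \frac{455}{2} \approx 227.5$)
$\frac{3858}{1431 - -1923} + \frac{W}{s{\left(-11 \right)}} = \frac{3858}{1431 - -1923} + \frac{455}{2 \left(2255 + \left(-11\right)^{2} + 96 \left(-11\right)\right)} = \frac{3858}{1431 + 1923} + \frac{455}{2 \left(2255 + 121 - 1056\right)} = \frac{3858}{3354} + \frac{455}{2 \cdot 1320} = 3858 \cdot \frac{1}{3354} + \frac{455}{2} \cdot \frac{1}{1320} = \frac{643}{559} + \frac{91}{528} = \frac{390373}{295152}$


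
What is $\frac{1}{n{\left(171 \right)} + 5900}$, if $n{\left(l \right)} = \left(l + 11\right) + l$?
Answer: $\frac{1}{6253} \approx 0.00015992$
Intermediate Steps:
$n{\left(l \right)} = 11 + 2 l$ ($n{\left(l \right)} = \left(11 + l\right) + l = 11 + 2 l$)
$\frac{1}{n{\left(171 \right)} + 5900} = \frac{1}{\left(11 + 2 \cdot 171\right) + 5900} = \frac{1}{\left(11 + 342\right) + 5900} = \frac{1}{353 + 5900} = \frac{1}{6253}$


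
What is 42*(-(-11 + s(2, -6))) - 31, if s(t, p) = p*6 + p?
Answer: 2195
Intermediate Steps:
s(t, p) = 7*p (s(t, p) = 6*p + p = 7*p)
42*(-(-11 + s(2, -6))) - 31 = 42*(-(-11 + 7*(-6))) - 31 = 42*(-(-11 - 42)) - 31 = 42*(-1*(-53)) - 31 = 42*53 - 31 = 2226 - 31 = 2195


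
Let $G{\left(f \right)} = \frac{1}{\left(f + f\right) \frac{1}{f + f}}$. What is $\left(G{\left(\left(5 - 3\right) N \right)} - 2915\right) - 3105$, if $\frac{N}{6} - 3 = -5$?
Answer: $-6019$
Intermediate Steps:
$N = -12$ ($N = 18 + 6 \left(-5\right) = 18 - 30 = -12$)
$G{\left(f \right)} = 1$ ($G{\left(f \right)} = \frac{1}{2 f \frac{1}{2 f}} = 1^{-1} = 1$)
$\left(G{\left(\left(5 - 3\right) N \right)} - 2915\right) - 3105 = \left(1 - 2915\right) - 3105 = -2914 - 3105 = -6019$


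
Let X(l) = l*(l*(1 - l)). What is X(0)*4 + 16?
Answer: 16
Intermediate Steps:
X(l) = l**2*(1 - l)
X(0)*4 + 16 = (0**2*(1 - 1*0))*4 + 16 = (0*(1 + 0))*4 + 16 = (0*1)*4 + 16 = 0*4 + 16 = 0 + 16 = 16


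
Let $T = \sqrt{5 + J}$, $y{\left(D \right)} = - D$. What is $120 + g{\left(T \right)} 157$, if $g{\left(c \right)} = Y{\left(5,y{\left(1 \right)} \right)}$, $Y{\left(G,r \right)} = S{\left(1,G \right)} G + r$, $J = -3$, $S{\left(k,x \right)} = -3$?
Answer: $-2392$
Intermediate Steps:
$T = \sqrt{2}$ ($T = \sqrt{5 - 3} = \sqrt{2} \approx 1.4142$)
$Y{\left(G,r \right)} = r - 3 G$ ($Y{\left(G,r \right)} = - 3 G + r = r - 3 G$)
$g{\left(c \right)} = -16$ ($g{\left(c \right)} = \left(-1\right) 1 - 15 = -1 - 15 = -16$)
$120 + g{\left(T \right)} 157 = 120 - 2512 = -2392$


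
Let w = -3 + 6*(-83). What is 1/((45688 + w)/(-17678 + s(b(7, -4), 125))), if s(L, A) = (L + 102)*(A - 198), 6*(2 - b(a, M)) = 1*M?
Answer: -75956/135561 ≈ -0.56031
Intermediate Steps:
b(a, M) = 2 - M/6
s(L, A) = (-198 + A)*(102 + L) (s(L, A) = (102 + L)*(-198 + A) = (-198 + A)*(102 + L))
w = -501 (w = -3 - 498 = -501)
1/((45688 + w)/(-17678 + s(b(7, -4), 125))) = 1/((45688 - 501)/(-17678 + (-20196 - 198*(2 - 1/6*(-4)) + 102*125 + 125*(2 - 1/6*(-4))))) = 1/(45187/(-17678 + (-20196 - 198*(2 + 2/3) + 12750 + 125*(2 + 2/3)))) = 1/(45187/(-17678 + (-20196 - 198*8/3 + 12750 + 125*(8/3)))) = 1/(45187/(-17678 + (-20196 - 528 + 12750 + 1000/3))) = 1/(45187/(-17678 - 22922/3)) = 1/(45187/(-75956/3)) = 1/(45187*(-3/75956)) = 1/(-135561/75956) = -75956/135561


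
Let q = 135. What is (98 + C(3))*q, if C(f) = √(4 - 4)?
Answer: 13230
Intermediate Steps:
C(f) = 0 (C(f) = √0 = 0)
(98 + C(3))*q = (98 + 0)*135 = 98*135 = 13230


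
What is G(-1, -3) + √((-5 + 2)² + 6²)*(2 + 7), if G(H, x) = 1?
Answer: 1 + 27*√5 ≈ 61.374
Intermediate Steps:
G(-1, -3) + √((-5 + 2)² + 6²)*(2 + 7) = 1 + √((-5 + 2)² + 6²)*(2 + 7) = 1 + √((-3)² + 36)*9 = 1 + √(9 + 36)*9 = 1 + √45*9 = 1 + (3*√5)*9 = 1 + 27*√5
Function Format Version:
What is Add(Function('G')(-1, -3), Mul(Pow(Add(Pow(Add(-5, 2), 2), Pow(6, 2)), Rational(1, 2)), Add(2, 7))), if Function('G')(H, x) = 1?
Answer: Add(1, Mul(27, Pow(5, Rational(1, 2)))) ≈ 61.374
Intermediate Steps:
Add(Function('G')(-1, -3), Mul(Pow(Add(Pow(Add(-5, 2), 2), Pow(6, 2)), Rational(1, 2)), Add(2, 7))) = Add(1, Mul(Pow(Add(Pow(Add(-5, 2), 2), Pow(6, 2)), Rational(1, 2)), Add(2, 7))) = Add(1, Mul(Pow(Add(Pow(-3, 2), 36), Rational(1, 2)), 9)) = Add(1, Mul(Pow(Add(9, 36), Rational(1, 2)), 9)) = Add(1, Mul(Pow(45, Rational(1, 2)), 9)) = Add(1, Mul(Mul(3, Pow(5, Rational(1, 2))), 9)) = Add(1, Mul(27, Pow(5, Rational(1, 2))))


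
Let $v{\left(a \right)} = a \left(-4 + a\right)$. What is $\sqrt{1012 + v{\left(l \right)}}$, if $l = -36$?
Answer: $2 \sqrt{613} \approx 49.518$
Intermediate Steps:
$\sqrt{1012 + v{\left(l \right)}} = \sqrt{1012 - 36 \left(-4 - 36\right)} = \sqrt{1012 - -1440} = \sqrt{1012 + 1440} = \sqrt{2452} = 2 \sqrt{613}$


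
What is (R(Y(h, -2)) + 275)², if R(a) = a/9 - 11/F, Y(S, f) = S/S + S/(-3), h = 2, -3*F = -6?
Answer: 211848025/2916 ≈ 72650.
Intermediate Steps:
F = 2 (F = -⅓*(-6) = 2)
Y(S, f) = 1 - S/3 (Y(S, f) = 1 + S*(-⅓) = 1 - S/3)
R(a) = -11/2 + a/9 (R(a) = a/9 - 11/2 = -11/2 + a/9)
(R(Y(h, -2)) + 275)² = ((-11/2 + (1 - ⅓*2)/9) + 275)² = ((-11/2 + (1 - ⅔)/9) + 275)² = ((-11/2 + (⅑)*(⅓)) + 275)² = ((-11/2 + 1/27) + 275)² = (-295/54 + 275)² = (14555/54)² = 211848025/2916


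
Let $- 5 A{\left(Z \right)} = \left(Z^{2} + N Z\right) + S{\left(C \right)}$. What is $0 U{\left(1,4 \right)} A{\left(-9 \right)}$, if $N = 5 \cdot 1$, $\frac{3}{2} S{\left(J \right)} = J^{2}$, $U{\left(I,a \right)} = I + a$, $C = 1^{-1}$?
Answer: $0$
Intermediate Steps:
$C = 1$
$S{\left(J \right)} = \frac{2 J^{2}}{3}$
$N = 5$
$A{\left(Z \right)} = - \frac{2}{15} - Z - \frac{Z^{2}}{5}$ ($A{\left(Z \right)} = - \frac{\left(Z^{2} + 5 Z\right) + \frac{2 \cdot 1^{2}}{3}}{5} = - \frac{\left(Z^{2} + 5 Z\right) + \frac{2}{3} \cdot 1}{5} = - \frac{\left(Z^{2} + 5 Z\right) + \frac{2}{3}}{5} = - \frac{\frac{2}{3} + Z^{2} + 5 Z}{5} = - \frac{2}{15} - Z - \frac{Z^{2}}{5}$)
$0 U{\left(1,4 \right)} A{\left(-9 \right)} = 0 \left(1 + 4\right) \left(- \frac{2}{15} - -9 - \frac{\left(-9\right)^{2}}{5}\right) = 0 \cdot 5 \left(- \frac{2}{15} + 9 - \frac{81}{5}\right) = 0 \left(- \frac{2}{15} + 9 - \frac{81}{5}\right) = 0 \left(- \frac{22}{3}\right) = 0$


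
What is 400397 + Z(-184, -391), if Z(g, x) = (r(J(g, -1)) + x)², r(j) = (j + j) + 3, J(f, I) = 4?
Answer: 544797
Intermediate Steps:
r(j) = 3 + 2*j (r(j) = 2*j + 3 = 3 + 2*j)
Z(g, x) = (11 + x)² (Z(g, x) = ((3 + 2*4) + x)² = ((3 + 8) + x)² = (11 + x)²)
400397 + Z(-184, -391) = 400397 + (11 - 391)² = 400397 + (-380)² = 400397 + 144400 = 544797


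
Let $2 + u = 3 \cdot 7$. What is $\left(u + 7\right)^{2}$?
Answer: $676$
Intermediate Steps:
$u = 19$ ($u = -2 + 3 \cdot 7 = -2 + 21 = 19$)
$\left(u + 7\right)^{2} = \left(19 + 7\right)^{2} = 26^{2} = 676$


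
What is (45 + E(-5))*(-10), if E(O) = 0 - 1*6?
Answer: -390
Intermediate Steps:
E(O) = -6 (E(O) = 0 - 6 = -6)
(45 + E(-5))*(-10) = (45 - 6)*(-10) = 39*(-10) = -390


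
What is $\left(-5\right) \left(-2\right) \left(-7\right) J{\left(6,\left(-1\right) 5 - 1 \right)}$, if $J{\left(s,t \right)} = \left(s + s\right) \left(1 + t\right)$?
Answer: $4200$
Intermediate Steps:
$J{\left(s,t \right)} = 2 s \left(1 + t\right)$
$\left(-5\right) \left(-2\right) \left(-7\right) J{\left(6,\left(-1\right) 5 - 1 \right)} = \left(-5\right) \left(-2\right) \left(-7\right) 2 \cdot 6 \left(1 - 6\right) = 10 \left(-7\right) 2 \cdot 6 \left(1 - 6\right) = - 70 \cdot 2 \cdot 6 \left(1 - 6\right) = - 70 \cdot 2 \cdot 6 \left(-5\right) = \left(-70\right) \left(-60\right) = 4200$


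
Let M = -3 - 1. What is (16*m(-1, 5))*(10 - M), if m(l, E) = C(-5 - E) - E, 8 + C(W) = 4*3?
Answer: -224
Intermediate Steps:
C(W) = 4 (C(W) = -8 + 4*3 = -8 + 12 = 4)
m(l, E) = 4 - E
M = -4
(16*m(-1, 5))*(10 - M) = (16*(4 - 1*5))*(10 - 1*(-4)) = (16*(4 - 5))*(10 + 4) = (16*(-1))*14 = -16*14 = -224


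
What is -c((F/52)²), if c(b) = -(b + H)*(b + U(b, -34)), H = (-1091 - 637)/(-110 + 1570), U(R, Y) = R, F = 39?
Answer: -32643/46720 ≈ -0.69869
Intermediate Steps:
H = -432/365 (H = -1728/1460 = -1728*1/1460 = -432/365 ≈ -1.1836)
c(b) = -2*b*(-432/365 + b) (c(b) = -(b - 432/365)*(b + b) = -(-432/365 + b)*2*b = -2*b*(-432/365 + b))
-c((F/52)²) = -2*(39/52)²*(432 - 365*(39/52)²)/365 = -2*(39*(1/52))²*(432 - 365*(39*(1/52))²)/365 = -2*(¾)²*(432 - 365*(¾)²)/365 = -2*9*(432 - 365*9/16)/(365*16) = -2*9*(432 - 3285/16)/(365*16) = -2*9*3627/(365*16*16) = -1*32643/46720 = -32643/46720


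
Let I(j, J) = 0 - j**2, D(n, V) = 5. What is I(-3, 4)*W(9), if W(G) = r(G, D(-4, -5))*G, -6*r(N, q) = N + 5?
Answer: 189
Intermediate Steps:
r(N, q) = -5/6 - N/6 (r(N, q) = -(N + 5)/6 = -(5 + N)/6 = -5/6 - N/6)
I(j, J) = -j**2
W(G) = G*(-5/6 - G/6) (W(G) = (-5/6 - G/6)*G = G*(-5/6 - G/6))
I(-3, 4)*W(9) = (-1*(-3)**2)*(-1/6*9*(5 + 9)) = (-1*9)*(-1/6*9*14) = -9*(-21) = 189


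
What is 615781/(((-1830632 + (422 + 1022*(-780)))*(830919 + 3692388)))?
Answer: -615781/11884401112590 ≈ -5.1814e-8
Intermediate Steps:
615781/(((-1830632 + (422 + 1022*(-780)))*(830919 + 3692388))) = 615781/(((-1830632 + (422 - 797160))*4523307)) = 615781/(((-1830632 - 796738)*4523307)) = 615781/((-2627370*4523307)) = 615781/(-11884401112590) = 615781*(-1/11884401112590) = -615781/11884401112590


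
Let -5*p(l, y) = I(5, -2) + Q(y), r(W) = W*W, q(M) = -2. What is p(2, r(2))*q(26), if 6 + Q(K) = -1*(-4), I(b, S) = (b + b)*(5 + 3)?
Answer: 156/5 ≈ 31.200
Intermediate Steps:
I(b, S) = 16*b (I(b, S) = (2*b)*8 = 16*b)
Q(K) = -2 (Q(K) = -6 - 1*(-4) = -6 + 4 = -2)
r(W) = W²
p(l, y) = -78/5 (p(l, y) = -(16*5 - 2)/5 = -(80 - 2)/5 = -⅕*78 = -78/5)
p(2, r(2))*q(26) = -78/5*(-2) = 156/5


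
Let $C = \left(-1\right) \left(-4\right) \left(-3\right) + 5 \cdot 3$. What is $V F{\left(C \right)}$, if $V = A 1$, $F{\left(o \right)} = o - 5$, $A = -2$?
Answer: $4$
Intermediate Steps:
$C = 3$ ($C = 4 \left(-3\right) + 15 = -12 + 15 = 3$)
$F{\left(o \right)} = -5 + o$ ($F{\left(o \right)} = o - 5 = -5 + o$)
$V = -2$ ($V = \left(-2\right) 1 = -2$)
$V F{\left(C \right)} = - 2 \left(-5 + 3\right) = \left(-2\right) \left(-2\right) = 4$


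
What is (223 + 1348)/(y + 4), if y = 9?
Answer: 1571/13 ≈ 120.85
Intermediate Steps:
(223 + 1348)/(y + 4) = (223 + 1348)/(9 + 4) = 1571/13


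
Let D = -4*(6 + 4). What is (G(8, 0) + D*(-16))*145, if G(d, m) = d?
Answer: 93960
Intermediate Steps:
D = -40 (D = -4*10 = -40)
(G(8, 0) + D*(-16))*145 = (8 - 40*(-16))*145 = (8 + 640)*145 = 648*145 = 93960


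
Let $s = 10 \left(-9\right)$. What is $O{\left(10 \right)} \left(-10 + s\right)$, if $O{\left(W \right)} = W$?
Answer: $-1000$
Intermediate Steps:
$s = -90$
$O{\left(10 \right)} \left(-10 + s\right) = 10 \left(-10 - 90\right) = 10 \left(-100\right) = -1000$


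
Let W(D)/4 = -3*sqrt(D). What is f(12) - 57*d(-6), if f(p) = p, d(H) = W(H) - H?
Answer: -330 + 684*I*sqrt(6) ≈ -330.0 + 1675.5*I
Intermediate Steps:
W(D) = -12*sqrt(D) (W(D) = 4*(-3*sqrt(D)) = -12*sqrt(D))
d(H) = -H - 12*sqrt(H) (d(H) = -12*sqrt(H) - H = -H - 12*sqrt(H))
f(12) - 57*d(-6) = 12 - 57*(-1*(-6) - 12*I*sqrt(6)) = 12 - 57*(6 - 12*I*sqrt(6)) = 12 + (-342 + 684*I*sqrt(6)) = -330 + 684*I*sqrt(6)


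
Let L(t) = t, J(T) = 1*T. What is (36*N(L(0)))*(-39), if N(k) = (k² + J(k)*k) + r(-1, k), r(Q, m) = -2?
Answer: 2808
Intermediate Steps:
J(T) = T
N(k) = -2 + 2*k² (N(k) = (k² + k*k) - 2 = (k² + k²) - 2 = 2*k² - 2 = -2 + 2*k²)
(36*N(L(0)))*(-39) = (36*(-2 + 2*0²))*(-39) = (36*(-2 + 2*0))*(-39) = (36*(-2 + 0))*(-39) = (36*(-2))*(-39) = -72*(-39) = 2808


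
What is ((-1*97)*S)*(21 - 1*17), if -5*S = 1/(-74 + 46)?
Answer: -97/35 ≈ -2.7714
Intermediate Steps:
S = 1/140 (S = -1/(5*(-74 + 46)) = -⅕/(-28) = -⅕*(-1/28) = 1/140 ≈ 0.0071429)
((-1*97)*S)*(21 - 1*17) = (-1*97*(1/140))*(21 - 1*17) = (-97*1/140)*(21 - 17) = -97/140*4 = -97/35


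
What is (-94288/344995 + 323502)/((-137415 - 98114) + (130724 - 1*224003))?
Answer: -2426227787/2466024260 ≈ -0.98386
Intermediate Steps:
(-94288/344995 + 323502)/((-137415 - 98114) + (130724 - 1*224003)) = (-94288*1/344995 + 323502)/(-235529 + (130724 - 224003)) = (-94288/344995 + 323502)/(-235529 - 93279) = (111606478202/344995)/(-328808) = (111606478202/344995)*(-1/328808) = -2426227787/2466024260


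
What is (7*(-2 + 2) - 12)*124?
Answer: -1488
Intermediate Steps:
(7*(-2 + 2) - 12)*124 = (7*0 - 12)*124 = (0 - 12)*124 = -12*124 = -1488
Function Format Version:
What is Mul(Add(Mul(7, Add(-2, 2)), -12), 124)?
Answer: -1488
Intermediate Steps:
Mul(Add(Mul(7, Add(-2, 2)), -12), 124) = Mul(Add(Mul(7, 0), -12), 124) = Mul(Add(0, -12), 124) = Mul(-12, 124) = -1488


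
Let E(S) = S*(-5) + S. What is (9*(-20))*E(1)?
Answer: 720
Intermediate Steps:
E(S) = -4*S (E(S) = -5*S + S = -4*S)
(9*(-20))*E(1) = (9*(-20))*(-4*1) = -180*(-4) = 720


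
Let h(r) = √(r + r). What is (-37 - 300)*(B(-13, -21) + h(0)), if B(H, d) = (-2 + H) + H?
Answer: 9436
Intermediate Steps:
h(r) = √2*√r (h(r) = √(2*r) = √2*√r)
B(H, d) = -2 + 2*H
(-37 - 300)*(B(-13, -21) + h(0)) = (-37 - 300)*((-2 + 2*(-13)) + √2*√0) = -337*((-2 - 26) + √2*0) = -337*(-28 + 0) = -337*(-28) = 9436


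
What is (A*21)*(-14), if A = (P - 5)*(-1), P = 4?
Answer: -294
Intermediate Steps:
A = 1 (A = (4 - 5)*(-1) = -1*(-1) = 1)
(A*21)*(-14) = (1*21)*(-14) = 21*(-14) = -294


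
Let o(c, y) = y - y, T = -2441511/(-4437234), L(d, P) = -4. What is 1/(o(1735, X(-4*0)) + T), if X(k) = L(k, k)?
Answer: 493026/271279 ≈ 1.8174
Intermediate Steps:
X(k) = -4
T = 271279/493026 (T = -2441511*(-1/4437234) = 271279/493026 ≈ 0.55023)
o(c, y) = 0
1/(o(1735, X(-4*0)) + T) = 1/(0 + 271279/493026) = 1/(271279/493026) = 493026/271279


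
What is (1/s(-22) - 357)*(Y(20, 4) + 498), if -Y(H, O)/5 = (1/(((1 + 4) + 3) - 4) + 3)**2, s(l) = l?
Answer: -55951165/352 ≈ -1.5895e+5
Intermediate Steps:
Y(H, O) = -845/16 (Y(H, O) = -5*(1/(((1 + 4) + 3) - 4) + 3)**2 = -5*(1/((5 + 3) - 4) + 3)**2 = -5*(1/(8 - 4) + 3)**2 = -5*(1/4 + 3)**2 = -5*(13/4)**2 = -5*169/16 = -845/16)
(1/s(-22) - 357)*(Y(20, 4) + 498) = (1/(-22) - 357)*(-845/16 + 498) = (-1/22 - 357)*(7123/16) = -7855/22*7123/16 = -55951165/352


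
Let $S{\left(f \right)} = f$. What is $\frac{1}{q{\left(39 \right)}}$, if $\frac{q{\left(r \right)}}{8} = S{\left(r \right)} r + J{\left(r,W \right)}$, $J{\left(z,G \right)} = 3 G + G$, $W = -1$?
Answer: $\frac{1}{12136} \approx 8.2399 \cdot 10^{-5}$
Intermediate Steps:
$J{\left(z,G \right)} = 4 G$
$q{\left(r \right)} = -32 + 8 r^{2}$ ($q{\left(r \right)} = 8 \left(r r + 4 \left(-1\right)\right) = 8 \left(r^{2} - 4\right) = 8 \left(-4 + r^{2}\right) = -32 + 8 r^{2}$)
$\frac{1}{q{\left(39 \right)}} = \frac{1}{-32 + 8 \cdot 39^{2}} = \frac{1}{-32 + 8 \cdot 1521} = \frac{1}{-32 + 12168} = \frac{1}{12136}$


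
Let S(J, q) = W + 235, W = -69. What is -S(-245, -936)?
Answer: -166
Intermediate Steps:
S(J, q) = 166 (S(J, q) = -69 + 235 = 166)
-S(-245, -936) = -1*166 = -166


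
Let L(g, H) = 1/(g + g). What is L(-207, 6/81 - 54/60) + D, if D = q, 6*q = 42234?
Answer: 2914145/414 ≈ 7039.0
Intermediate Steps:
L(g, H) = 1/(2*g)
q = 7039 (q = (⅙)*42234 = 7039)
D = 7039
L(-207, 6/81 - 54/60) + D = (½)/(-207) + 7039 = (½)*(-1/207) + 7039 = -1/414 + 7039 = 2914145/414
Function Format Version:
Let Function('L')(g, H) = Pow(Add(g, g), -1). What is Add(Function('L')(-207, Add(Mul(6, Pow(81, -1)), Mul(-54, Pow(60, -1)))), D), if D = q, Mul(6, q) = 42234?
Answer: Rational(2914145, 414) ≈ 7039.0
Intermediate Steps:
Function('L')(g, H) = Mul(Rational(1, 2), Pow(g, -1)) (Function('L')(g, H) = Pow(Mul(2, g), -1) = Mul(Rational(1, 2), Pow(g, -1)))
q = 7039 (q = Mul(Rational(1, 6), 42234) = 7039)
D = 7039
Add(Function('L')(-207, Add(Mul(6, Pow(81, -1)), Mul(-54, Pow(60, -1)))), D) = Add(Mul(Rational(1, 2), Pow(-207, -1)), 7039) = Add(Mul(Rational(1, 2), Rational(-1, 207)), 7039) = Add(Rational(-1, 414), 7039) = Rational(2914145, 414)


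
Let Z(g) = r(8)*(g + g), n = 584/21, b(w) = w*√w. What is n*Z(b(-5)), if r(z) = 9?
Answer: -17520*I*√5/7 ≈ -5596.6*I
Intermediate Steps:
b(w) = w^(3/2)
n = 584/21 (n = 584*(1/21) = 584/21 ≈ 27.810)
Z(g) = 18*g (Z(g) = 9*(g + g) = 9*(2*g) = 18*g)
n*Z(b(-5)) = 584*(18*(-5)^(3/2))/21 = 584*(18*(-5*I*√5))/21 = 584*(-90*I*√5)/21 = -17520*I*√5/7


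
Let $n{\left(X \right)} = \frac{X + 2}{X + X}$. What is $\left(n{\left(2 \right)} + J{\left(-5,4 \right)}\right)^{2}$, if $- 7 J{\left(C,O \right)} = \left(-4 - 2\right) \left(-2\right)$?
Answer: $\frac{25}{49} \approx 0.5102$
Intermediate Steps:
$n{\left(X \right)} = \frac{2 + X}{2 X}$
$J{\left(C,O \right)} = - \frac{12}{7}$ ($J{\left(C,O \right)} = - \frac{\left(-4 - 2\right) \left(-2\right)}{7} = - \frac{\left(-6\right) \left(-2\right)}{7} = \left(- \frac{1}{7}\right) 12 = - \frac{12}{7}$)
$\left(n{\left(2 \right)} + J{\left(-5,4 \right)}\right)^{2} = \left(\frac{2 + 2}{2 \cdot 2} - \frac{12}{7}\right)^{2} = \left(\frac{1}{2} \cdot \frac{1}{2} \cdot 4 - \frac{12}{7}\right)^{2} = \left(1 - \frac{12}{7}\right)^{2} = \left(- \frac{5}{7}\right)^{2} = \frac{25}{49}$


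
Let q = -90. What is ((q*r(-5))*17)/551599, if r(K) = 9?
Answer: -810/32447 ≈ -0.024964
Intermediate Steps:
((q*r(-5))*17)/551599 = (-90*9*17)/551599 = -810*17*(1/551599) = -13770*1/551599 = -810/32447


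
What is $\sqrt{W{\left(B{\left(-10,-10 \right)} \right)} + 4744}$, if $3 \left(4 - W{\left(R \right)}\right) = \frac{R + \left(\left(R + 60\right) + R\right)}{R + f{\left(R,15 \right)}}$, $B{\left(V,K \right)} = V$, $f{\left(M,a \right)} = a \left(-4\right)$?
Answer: $\frac{3 \sqrt{25851}}{7} \approx 68.907$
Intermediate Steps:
$f{\left(M,a \right)} = - 4 a$
$W{\left(R \right)} = 4 - \frac{60 + 3 R}{3 \left(-60 + R\right)}$ ($W{\left(R \right)} = 4 - \frac{\left(R + \left(\left(R + 60\right) + R\right)\right) \frac{1}{R - 60}}{3} = 4 - \frac{\left(R + \left(\left(60 + R\right) + R\right)\right) \frac{1}{R - 60}}{3} = 4 - \frac{\left(R + \left(60 + 2 R\right)\right) \frac{1}{-60 + R}}{3} = 4 - \frac{\left(60 + 3 R\right) \frac{1}{-60 + R}}{3} = 4 - \frac{\frac{1}{-60 + R} \left(60 + 3 R\right)}{3} = 4 - \frac{60 + 3 R}{3 \left(-60 + R\right)}$)
$\sqrt{W{\left(B{\left(-10,-10 \right)} \right)} + 4744} = \sqrt{\frac{-260 + 3 \left(-10\right)}{-60 - 10} + 4744} = \sqrt{\frac{-260 - 30}{-70} + 4744} = \sqrt{\left(- \frac{1}{70}\right) \left(-290\right) + 4744} = \sqrt{\frac{29}{7} + 4744} = \sqrt{\frac{33237}{7}} = \frac{3 \sqrt{25851}}{7}$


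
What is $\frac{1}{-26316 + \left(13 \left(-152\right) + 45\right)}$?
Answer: $- \frac{1}{28247} \approx -3.5402 \cdot 10^{-5}$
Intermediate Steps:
$\frac{1}{-26316 + \left(13 \left(-152\right) + 45\right)} = \frac{1}{-26316 + \left(-1976 + 45\right)} = \frac{1}{-26316 - 1931} = \frac{1}{-28247} = - \frac{1}{28247}$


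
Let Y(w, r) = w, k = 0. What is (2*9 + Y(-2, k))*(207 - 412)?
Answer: -3280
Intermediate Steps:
(2*9 + Y(-2, k))*(207 - 412) = (2*9 - 2)*(207 - 412) = (18 - 2)*(-205) = 16*(-205) = -3280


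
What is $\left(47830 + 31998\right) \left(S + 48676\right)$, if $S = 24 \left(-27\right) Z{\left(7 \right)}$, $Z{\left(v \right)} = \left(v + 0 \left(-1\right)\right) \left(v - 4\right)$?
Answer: $2799408304$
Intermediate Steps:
$Z{\left(v \right)} = v \left(-4 + v\right)$ ($Z{\left(v \right)} = \left(v + 0\right) \left(-4 + v\right) = v \left(-4 + v\right)$)
$S = -13608$ ($S = 24 \left(-27\right) 7 \left(-4 + 7\right) = - 648 \cdot 7 \cdot 3 = \left(-648\right) 21 = -13608$)
$\left(47830 + 31998\right) \left(S + 48676\right) = \left(47830 + 31998\right) \left(-13608 + 48676\right) = 79828 \cdot 35068 = 2799408304$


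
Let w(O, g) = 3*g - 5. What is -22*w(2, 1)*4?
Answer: 176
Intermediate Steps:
w(O, g) = -5 + 3*g
-22*w(2, 1)*4 = -22*(-5 + 3*1)*4 = -22*(-5 + 3)*4 = -22*(-2)*4 = 44*4 = 176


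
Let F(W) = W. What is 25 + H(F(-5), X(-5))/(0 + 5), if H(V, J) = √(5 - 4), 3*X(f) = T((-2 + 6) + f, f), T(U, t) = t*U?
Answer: 126/5 ≈ 25.200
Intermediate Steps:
T(U, t) = U*t
X(f) = f*(4 + f)/3 (X(f) = (((-2 + 6) + f)*f)/3 = ((4 + f)*f)/3 = (f*(4 + f))/3 = f*(4 + f)/3)
H(V, J) = 1 (H(V, J) = √1 = 1)
25 + H(F(-5), X(-5))/(0 + 5) = 25 + 1/(0 + 5) = 25 + 1/5 = 25 + 1*(⅕) = 25 + ⅕ = 126/5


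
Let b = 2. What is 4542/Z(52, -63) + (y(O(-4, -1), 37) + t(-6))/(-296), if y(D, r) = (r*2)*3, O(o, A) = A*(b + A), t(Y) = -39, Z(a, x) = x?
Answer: -451987/6216 ≈ -72.714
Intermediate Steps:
O(o, A) = A*(2 + A)
y(D, r) = 6*r (y(D, r) = (2*r)*3 = 6*r)
4542/Z(52, -63) + (y(O(-4, -1), 37) + t(-6))/(-296) = 4542/(-63) + (6*37 - 39)/(-296) = 4542*(-1/63) + (222 - 39)*(-1/296) = -1514/21 + 183*(-1/296) = -1514/21 - 183/296 = -451987/6216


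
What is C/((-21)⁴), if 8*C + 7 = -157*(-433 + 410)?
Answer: 901/388962 ≈ 0.0023164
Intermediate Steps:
C = 901/2 (C = -7/8 + (-157*(-433 + 410))/8 = -7/8 + (-157*(-23))/8 = -7/8 + (⅛)*3611 = -7/8 + 3611/8 = 901/2 ≈ 450.50)
C/((-21)⁴) = 901/(2*((-21)⁴)) = (901/2)/194481 = (901/2)*(1/194481) = 901/388962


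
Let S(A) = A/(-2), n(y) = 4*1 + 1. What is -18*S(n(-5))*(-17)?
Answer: -765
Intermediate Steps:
n(y) = 5 (n(y) = 4 + 1 = 5)
S(A) = -A/2 (S(A) = A*(-½) = -A/2)
-18*S(n(-5))*(-17) = -(-9)*5*(-17) = -18*(-5/2)*(-17) = 45*(-17) = -765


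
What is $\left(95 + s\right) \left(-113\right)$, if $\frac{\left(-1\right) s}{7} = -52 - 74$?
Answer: $-110401$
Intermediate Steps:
$s = 882$ ($s = - 7 \left(-52 - 74\right) = \left(-7\right) \left(-126\right) = 882$)
$\left(95 + s\right) \left(-113\right) = \left(95 + 882\right) \left(-113\right) = 977 \left(-113\right) = -110401$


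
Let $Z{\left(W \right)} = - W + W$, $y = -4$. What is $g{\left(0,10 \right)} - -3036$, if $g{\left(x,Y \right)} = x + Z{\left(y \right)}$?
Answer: $3036$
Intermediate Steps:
$Z{\left(W \right)} = 0$
$g{\left(x,Y \right)} = x$ ($g{\left(x,Y \right)} = x + 0 = x$)
$g{\left(0,10 \right)} - -3036 = 0 - -3036 = 0 + 3036 = 3036$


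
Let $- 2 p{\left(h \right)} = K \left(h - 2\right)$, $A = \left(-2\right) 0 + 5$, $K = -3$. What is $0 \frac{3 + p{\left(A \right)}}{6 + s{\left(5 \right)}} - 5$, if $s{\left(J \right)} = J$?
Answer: $-5$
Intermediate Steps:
$A = 5$ ($A = 0 + 5 = 5$)
$p{\left(h \right)} = -3 + \frac{3 h}{2}$ ($p{\left(h \right)} = - \frac{\left(-3\right) \left(h - 2\right)}{2} = - \frac{\left(-3\right) \left(-2 + h\right)}{2} = - \frac{6 - 3 h}{2} = -3 + \frac{3 h}{2}$)
$0 \frac{3 + p{\left(A \right)}}{6 + s{\left(5 \right)}} - 5 = 0 \frac{3 + \left(-3 + \frac{3}{2} \cdot 5\right)}{6 + 5} - 5 = 0 \frac{3 + \left(-3 + \frac{15}{2}\right)}{11} - 5 = 0 \left(3 + \frac{9}{2}\right) \frac{1}{11} - 5 = 0 \cdot \frac{15}{2} \cdot \frac{1}{11} - 5 = 0 \cdot \frac{15}{22} - 5 = 0 - 5 = -5$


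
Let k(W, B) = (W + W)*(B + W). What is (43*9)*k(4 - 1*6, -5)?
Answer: 10836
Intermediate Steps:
k(W, B) = 2*W*(B + W) (k(W, B) = (2*W)*(B + W) = 2*W*(B + W))
(43*9)*k(4 - 1*6, -5) = (43*9)*(2*(4 - 1*6)*(-5 + (4 - 1*6))) = 387*(2*(4 - 6)*(-5 + (4 - 6))) = 387*(2*(-2)*(-5 - 2)) = 387*(2*(-2)*(-7)) = 387*28 = 10836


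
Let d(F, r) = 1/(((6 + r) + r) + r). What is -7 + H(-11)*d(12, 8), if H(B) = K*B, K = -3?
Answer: -59/10 ≈ -5.9000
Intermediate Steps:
d(F, r) = 1/(6 + 3*r) (d(F, r) = 1/((6 + 2*r) + r) = 1/(6 + 3*r))
H(B) = -3*B
-7 + H(-11)*d(12, 8) = -7 + (-3*(-11))*(1/(3*(2 + 8))) = -7 + 33*((⅓)/10) = -7 + 33*((⅓)*(⅒)) = -7 + 33*(1/30) = -7 + 11/10 = -59/10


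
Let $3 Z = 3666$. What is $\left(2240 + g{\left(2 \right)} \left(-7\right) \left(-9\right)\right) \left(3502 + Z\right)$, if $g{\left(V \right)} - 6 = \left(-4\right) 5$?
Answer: $6415192$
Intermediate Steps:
$g{\left(V \right)} = -14$ ($g{\left(V \right)} = 6 - 20 = -14$)
$Z = 1222$ ($Z = \frac{1}{3} \cdot 3666 = 1222$)
$\left(2240 + g{\left(2 \right)} \left(-7\right) \left(-9\right)\right) \left(3502 + Z\right) = \left(2240 + \left(-14\right) \left(-7\right) \left(-9\right)\right) \left(3502 + 1222\right) = \left(2240 + 98 \left(-9\right)\right) 4724 = \left(2240 - 882\right) 4724 = 1358 \cdot 4724 = 6415192$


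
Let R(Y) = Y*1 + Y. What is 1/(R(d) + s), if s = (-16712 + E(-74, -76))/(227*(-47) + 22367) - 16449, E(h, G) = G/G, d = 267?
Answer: -11698/186190381 ≈ -6.2828e-5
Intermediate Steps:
R(Y) = 2*Y (R(Y) = Y + Y = 2*Y)
E(h, G) = 1
s = -192437113/11698 (s = (-16712 + 1)/(227*(-47) + 22367) - 16449 = -16711/(-10669 + 22367) - 16449 = -16711/11698 - 16449 = -192437113/11698 ≈ -16450.)
1/(R(d) + s) = 1/(2*267 - 192437113/11698) = 1/(534 - 192437113/11698) = 1/(-186190381/11698) = -11698/186190381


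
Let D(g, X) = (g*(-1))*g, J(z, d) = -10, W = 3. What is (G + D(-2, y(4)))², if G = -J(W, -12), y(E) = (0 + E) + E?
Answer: 36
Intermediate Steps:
y(E) = 2*E (y(E) = E + E = 2*E)
D(g, X) = -g² (D(g, X) = (-g)*g = -g²)
G = 10 (G = -1*(-10) = 10)
(G + D(-2, y(4)))² = (10 - 1*(-2)²)² = (10 - 1*4)² = (10 - 4)² = 6² = 36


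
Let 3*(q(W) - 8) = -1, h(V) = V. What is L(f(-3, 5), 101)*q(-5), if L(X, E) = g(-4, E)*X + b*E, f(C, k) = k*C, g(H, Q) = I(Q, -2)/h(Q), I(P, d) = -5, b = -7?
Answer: -1640636/303 ≈ -5414.6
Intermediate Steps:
g(H, Q) = -5/Q
f(C, k) = C*k
q(W) = 23/3 (q(W) = 8 + (1/3)*(-1) = 8 - 1/3 = 23/3)
L(X, E) = -7*E - 5*X/E (L(X, E) = (-5/E)*X - 7*E = -5*X/E - 7*E = -7*E - 5*X/E)
L(f(-3, 5), 101)*q(-5) = (-7*101 - 5*(-3*5)/101)*(23/3) = (-707 - 5*(-15)*1/101)*(23/3) = (-707 + 75/101)*(23/3) = -71332/101*23/3 = -1640636/303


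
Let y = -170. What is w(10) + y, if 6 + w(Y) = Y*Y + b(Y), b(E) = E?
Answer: -66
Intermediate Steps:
w(Y) = -6 + Y + Y² (w(Y) = -6 + (Y*Y + Y) = -6 + (Y² + Y) = -6 + (Y + Y²) = -6 + Y + Y²)
w(10) + y = (-6 + 10 + 10²) - 170 = (-6 + 10 + 100) - 170 = 104 - 170 = -66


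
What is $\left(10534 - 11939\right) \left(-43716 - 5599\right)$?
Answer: $69287575$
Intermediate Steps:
$\left(10534 - 11939\right) \left(-43716 - 5599\right) = \left(-1405\right) \left(-49315\right) = 69287575$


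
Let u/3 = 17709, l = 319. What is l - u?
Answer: -52808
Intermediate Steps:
u = 53127 (u = 3*17709 = 53127)
l - u = 319 - 1*53127 = 319 - 53127 = -52808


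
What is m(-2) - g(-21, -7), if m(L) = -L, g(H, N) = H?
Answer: 23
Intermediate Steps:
m(-2) - g(-21, -7) = -1*(-2) - 1*(-21) = 2 + 21 = 23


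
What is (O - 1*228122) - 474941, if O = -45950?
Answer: -749013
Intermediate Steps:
(O - 1*228122) - 474941 = (-45950 - 1*228122) - 474941 = (-45950 - 228122) - 474941 = -274072 - 474941 = -749013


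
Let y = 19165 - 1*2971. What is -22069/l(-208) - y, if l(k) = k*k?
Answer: -700639285/43264 ≈ -16195.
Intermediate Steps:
l(k) = k²
y = 16194 (y = 19165 - 2971 = 16194)
-22069/l(-208) - y = -22069/((-208)²) - 1*16194 = -22069/43264 - 16194 = -700639285/43264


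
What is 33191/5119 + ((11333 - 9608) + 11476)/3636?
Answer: 188258395/18612684 ≈ 10.115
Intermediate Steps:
33191/5119 + ((11333 - 9608) + 11476)/3636 = 33191*(1/5119) + (1725 + 11476)*(1/3636) = 33191/5119 + 13201*(1/3636) = 33191/5119 + 13201/3636 = 188258395/18612684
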